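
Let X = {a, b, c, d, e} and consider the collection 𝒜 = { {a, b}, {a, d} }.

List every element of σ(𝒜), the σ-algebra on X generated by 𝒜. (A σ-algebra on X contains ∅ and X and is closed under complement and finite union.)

|σ(𝒜)| = 16.  σ(𝒜) = { {}, {a}, {b}, {d}, {a, b}, {a, d}, {b, d}, {c, e}, {a, b, d}, {a, c, e}, {b, c, e}, {c, d, e}, {a, b, c, e}, {a, c, d, e}, {b, c, d, e}, X }

Working:
Begin from { {}, {a, b}, {a, d}, X } (that is, 𝒜 plus ∅ and X).
Iteration 1: +3 →
  {a, b, d}  = {a, b} ∪ {a, d}
  {b, c, e}  = complement {a, d}
  {c, d, e}  = complement {a, b}
  |family| = 7
Iteration 2 (4 new):
  {c, e}  = complement {a, b, d}
  {a, b, c, e}  = {b, c, e} ∪ {a, b}
  {a, c, d, e}  = {c, d, e} ∪ {a, d}
  {b, c, d, e}  = {c, d, e} ∪ {b, c, e}
  |family| = 11
Iteration 3. New:
  {a}  = complement {b, c, d, e}
  {b}  = complement {a, c, d, e}
  {d}  = complement {a, b, c, e}
  |family| = 14
Iteration 4: +2 →
  {b, d}  = {d} ∪ {b}
  {a, c, e}  = {c, e} ∪ {a}
  |family| = 16
After Iteration 5 the family is unchanged; done.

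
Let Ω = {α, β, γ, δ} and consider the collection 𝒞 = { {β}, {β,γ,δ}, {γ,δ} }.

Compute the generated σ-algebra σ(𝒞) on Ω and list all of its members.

Begin from { ∅, {β}, {γ,δ}, {β,γ,δ}, Ω } (that is, 𝒞 plus ∅ and Ω).
Round 1 adds 3:
  {α}  = {β,γ,δ}ᶜ
  {α,β}  = {γ,δ}ᶜ
  {α,γ,δ}  = {β}ᶜ
  |family| = 8
Round 2: already closed under ᶜ and ∪.

|σ(𝒞)| = 8.  σ(𝒞) = { ∅, {α}, {β}, {α,β}, {γ,δ}, {α,γ,δ}, {β,γ,δ}, Ω }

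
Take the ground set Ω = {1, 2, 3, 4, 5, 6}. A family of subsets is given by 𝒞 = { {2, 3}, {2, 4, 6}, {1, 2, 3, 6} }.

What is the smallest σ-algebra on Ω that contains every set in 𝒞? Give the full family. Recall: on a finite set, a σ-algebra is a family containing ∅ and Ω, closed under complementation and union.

Initial family (5 sets): { {}, {2, 3}, {2, 4, 6}, {1, 2, 3, 6}, Ω }.
Step 1: 5 new —
  {4, 5}  = ᶜ of {1, 2, 3, 6}
  {1, 3, 5}  = ᶜ of {2, 4, 6}
  {1, 4, 5, 6}  = ᶜ of {2, 3}
  {2, 3, 4, 6}  = {2, 4, 6} ∪ {2, 3}
  {1, 2, 3, 4, 6}  = {2, 4, 6} ∪ {1, 2, 3, 6}
  |family| = 10
Step 2: +10 →
  {5}  = ᶜ of {1, 2, 3, 4, 6}
  {1, 5}  = ᶜ of {2, 3, 4, 6}
  {1, 2, 3, 5}  = {1, 3, 5} ∪ {2, 3}
  {1, 3, 4, 5}  = {1, 3, 5} ∪ {4, 5}
  {2, 3, 4, 5}  = {4, 5} ∪ {2, 3}
  {2, 4, 5, 6}  = {2, 4, 6} ∪ {4, 5}
  {1, 2, 3, 5, 6}  = {1, 3, 5} ∪ {1, 2, 3, 6}
  {1, 2, 4, 5, 6}  = {2, 4, 6} ∪ {1, 4, 5, 6}
  {1, 3, 4, 5, 6}  = {1, 3, 5} ∪ {1, 4, 5, 6}
  {2, 3, 4, 5, 6}  = {4, 5} ∪ {2, 3, 4, 6}
  |family| = 20
Step 3. New:
  {1}  = ᶜ of {2, 3, 4, 5, 6}
  {2}  = ᶜ of {1, 3, 4, 5, 6}
  {3}  = ᶜ of {1, 2, 4, 5, 6}
  {4}  = ᶜ of {1, 2, 3, 5, 6}
  {1, 3}  = ᶜ of {2, 4, 5, 6}
  {1, 6}  = ᶜ of {2, 3, 4, 5}
  {2, 6}  = ᶜ of {1, 3, 4, 5}
  {4, 6}  = ᶜ of {1, 2, 3, 5}
  {1, 4, 5}  = {4, 5} ∪ {1, 5}
  {2, 3, 5}  = {5} ∪ {2, 3}
  {1, 2, 3, 4, 5}  = {1, 3, 5} ∪ {2, 3, 4, 5}
  |family| = 31
Step 4. New:
  {6}  = ᶜ of {1, 2, 3, 4, 5}
  {1, 2}  = {1} ∪ {2}
  {1, 4}  = {1} ∪ {4}
  {2, 4}  = {2} ∪ {4}
  {2, 5}  = {2} ∪ {5}
  {3, 4}  = {3} ∪ {4}
  {3, 5}  = {5} ∪ {3}
  {1, 2, 3}  = {1} ∪ {2, 3}
  {1, 2, 5}  = {2} ∪ {1, 5}
  {1, 2, 6}  = {1} ∪ {2, 6}
  {1, 3, 4}  = {1, 3} ∪ {4}
  {1, 3, 6}  = {1, 6} ∪ {3}
  {1, 4, 6}  = ᶜ of {2, 3, 5}
  {1, 5, 6}  = {1, 6} ∪ {5}
  {2, 3, 4}  = {2, 3} ∪ {4}
  {2, 3, 6}  = ᶜ of {1, 4, 5}
  {2, 4, 5}  = {2} ∪ {4, 5}
  {2, 5, 6}  = {2, 6} ∪ {5}
  {3, 4, 5}  = {4, 5} ∪ {3}
  {3, 4, 6}  = {3} ∪ {4, 6}
  {4, 5, 6}  = {5} ∪ {4, 6}
  {1, 2, 4, 5}  = {1, 4, 5} ∪ {2}
  {1, 2, 4, 6}  = {2, 4, 6} ∪ {1}
  {1, 2, 5, 6}  = {2, 6} ∪ {1, 5}
  {1, 3, 4, 6}  = {1, 3} ∪ {4, 6}
  {1, 3, 5, 6}  = {1, 6} ∪ {1, 3, 5}
  {2, 3, 5, 6}  = {2, 6} ∪ {2, 3, 5}
  |family| = 58
Step 5. New:
  {3, 6}  = ᶜ of {1, 2, 4, 5}
  {5, 6}  = {6} ∪ {5}
  {1, 2, 4}  = {2} ∪ {1, 4}
  {3, 5, 6}  = {3, 5} ∪ {6}
  {1, 2, 3, 4}  = {3, 4} ∪ {1, 2, 3}
  {3, 4, 5, 6}  = ᶜ of {1, 2}
  |family| = 64
Step 6: stable.

Therefore σ(𝒞) = { {}, {1}, {2}, {3}, {4}, {5}, {6}, {1, 2}, {1, 3}, {1, 4}, {1, 5}, {1, 6}, {2, 3}, {2, 4}, {2, 5}, {2, 6}, {3, 4}, {3, 5}, {3, 6}, {4, 5}, {4, 6}, {5, 6}, {1, 2, 3}, {1, 2, 4}, {1, 2, 5}, {1, 2, 6}, {1, 3, 4}, {1, 3, 5}, {1, 3, 6}, {1, 4, 5}, {1, 4, 6}, {1, 5, 6}, {2, 3, 4}, {2, 3, 5}, {2, 3, 6}, {2, 4, 5}, {2, 4, 6}, {2, 5, 6}, {3, 4, 5}, {3, 4, 6}, {3, 5, 6}, {4, 5, 6}, {1, 2, 3, 4}, {1, 2, 3, 5}, {1, 2, 3, 6}, {1, 2, 4, 5}, {1, 2, 4, 6}, {1, 2, 5, 6}, {1, 3, 4, 5}, {1, 3, 4, 6}, {1, 3, 5, 6}, {1, 4, 5, 6}, {2, 3, 4, 5}, {2, 3, 4, 6}, {2, 3, 5, 6}, {2, 4, 5, 6}, {3, 4, 5, 6}, {1, 2, 3, 4, 5}, {1, 2, 3, 4, 6}, {1, 2, 3, 5, 6}, {1, 2, 4, 5, 6}, {1, 3, 4, 5, 6}, {2, 3, 4, 5, 6}, Ω } (|σ(𝒞)| = 64).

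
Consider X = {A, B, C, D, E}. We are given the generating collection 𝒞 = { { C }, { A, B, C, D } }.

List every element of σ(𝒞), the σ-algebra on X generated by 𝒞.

Seed the family with 𝒞 together with ∅ and X: { ∅, { C }, { A, B, C, D }, X }.
Step 1: 2 new —
  { E }  = X∖{ A, B, C, D }
  { A, B, D, E }  = X∖{ C }
  (now 6)
Step 2: +1 →
  { C, E }  = { C } ∪ { E }
  (now 7)
Step 3: +1 →
  { A, B, D }  = X∖{ C, E }
  (now 8)
Step 4: closed — nothing new.

σ(𝒞) = { ∅, { C }, { E }, { C, E }, { A, B, D }, { A, B, C, D }, { A, B, D, E }, X }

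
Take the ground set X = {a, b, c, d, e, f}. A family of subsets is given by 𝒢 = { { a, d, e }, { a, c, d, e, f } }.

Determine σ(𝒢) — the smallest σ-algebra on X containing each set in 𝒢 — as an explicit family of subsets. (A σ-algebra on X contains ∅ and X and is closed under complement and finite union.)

|σ(𝒢)| = 8.  σ(𝒢) = { {  }, { b }, { c, f }, { a, d, e }, { b, c, f }, { a, b, d, e }, { a, c, d, e, f }, X }

Working:
Begin from { {  }, { a, d, e }, { a, c, d, e, f }, X } (that is, 𝒢 plus ∅ and X).
Pass 1. New:
  { b }  = X∖{ a, c, d, e, f }
  { b, c, f }  = X∖{ a, d, e }
  |family| = 6
Pass 2 (1 new):
  { a, b, d, e }  = { a, d, e } ∪ { b }
  |family| = 7
Pass 3. New:
  { c, f }  = X∖{ a, b, d, e }
  |family| = 8
Pass 4: no new sets; the family is a σ-algebra.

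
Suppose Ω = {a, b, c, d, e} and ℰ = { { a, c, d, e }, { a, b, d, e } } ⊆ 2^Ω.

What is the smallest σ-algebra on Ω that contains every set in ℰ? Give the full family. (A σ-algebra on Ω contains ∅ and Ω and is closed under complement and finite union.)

σ(ℰ) = { ∅, { b }, { c }, { b, c }, { a, d, e }, { a, b, d, e }, { a, c, d, e }, Ω }

Check:
Take S₀ = ℰ ∪ {∅, Ω} = { ∅, { a, b, d, e }, { a, c, d, e }, Ω }.
Round 1 (2 new):
  { b }  = { a, c, d, e }ᶜ
  { c }  = { a, b, d, e }ᶜ
  [6 total]
Round 2 (1 new):
  { b, c }  = { c } ∪ { b }
  [7 total]
Round 3 adds 1:
  { a, d, e }  = { b, c }ᶜ
  [8 total]
Round 4: no new sets; the family is a σ-algebra.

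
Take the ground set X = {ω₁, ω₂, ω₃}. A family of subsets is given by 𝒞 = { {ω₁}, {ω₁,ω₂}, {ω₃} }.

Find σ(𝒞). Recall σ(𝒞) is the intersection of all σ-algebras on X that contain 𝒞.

Start: 𝒞 ∪ {∅, X} = { {}, {ω₁}, {ω₃}, {ω₁,ω₂}, X }.
Step 1: 2 new —
  {ω₁,ω₃}  = {ω₃} ∪ {ω₁}
  {ω₂,ω₃}  = X∖{ω₁}
  — 7 sets.
Step 2 (1 new):
  {ω₂}  = X∖{ω₁,ω₃}
  — 8 sets.
Step 3: closed — nothing new.

Therefore σ(𝒞) = { {}, {ω₁}, {ω₂}, {ω₃}, {ω₁,ω₂}, {ω₁,ω₃}, {ω₂,ω₃}, X } (|σ(𝒞)| = 8).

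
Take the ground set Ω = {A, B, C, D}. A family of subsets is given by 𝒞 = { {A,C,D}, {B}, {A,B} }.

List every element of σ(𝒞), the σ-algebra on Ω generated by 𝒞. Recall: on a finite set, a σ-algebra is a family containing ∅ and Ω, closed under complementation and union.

Initial family (5 sets): { {}, {B}, {A,B}, {A,C,D}, Ω }.
Round 1. New:
  {C,D}  = ᶜ of {A,B}
  |family| = 6
Round 2 (1 new):
  {B,C,D}  = {B} ∪ {C,D}
  |family| = 7
Round 3. New:
  {A}  = ᶜ of {B,C,D}
  |family| = 8
Round 4 adds nothing — fixpoint reached.

Hence σ(𝒞) has 8 members: { {}, {A}, {B}, {A,B}, {C,D}, {A,C,D}, {B,C,D}, Ω }.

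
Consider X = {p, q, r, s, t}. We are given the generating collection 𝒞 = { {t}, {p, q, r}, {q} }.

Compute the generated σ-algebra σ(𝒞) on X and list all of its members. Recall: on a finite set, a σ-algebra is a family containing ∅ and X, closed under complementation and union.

Answer: σ(𝒞) = { {}, {q}, {s}, {t}, {p, r}, {q, s}, {q, t}, {s, t}, {p, q, r}, {p, r, s}, {p, r, t}, {q, s, t}, {p, q, r, s}, {p, q, r, t}, {p, r, s, t}, X }

Trace:
Start: 𝒞 ∪ {∅, X} = { {}, {q}, {t}, {p, q, r}, X }.
Round 1. New:
  {q, t}  = {q} ∪ {t}
  {s, t}  = ᶜ of {p, q, r}
  {p, q, r, s}  = ᶜ of {t}
  {p, q, r, t}  = {p, q, r} ∪ {t}
  {p, r, s, t}  = ᶜ of {q}
  |family| = 10
Round 2: +3 →
  {s}  = ᶜ of {p, q, r, t}
  {p, r, s}  = ᶜ of {q, t}
  {q, s, t}  = {q, t} ∪ {s, t}
  |family| = 13
Round 3: +2 →
  {p, r}  = ᶜ of {q, s, t}
  {q, s}  = {s} ∪ {q}
  |family| = 15
Round 4. New:
  {p, r, t}  = ᶜ of {q, s}
  |family| = 16
Round 5: no new sets; the family is a σ-algebra.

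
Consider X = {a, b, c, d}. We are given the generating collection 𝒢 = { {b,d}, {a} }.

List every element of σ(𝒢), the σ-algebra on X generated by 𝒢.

Start: 𝒢 ∪ {∅, X} = { ∅, {a}, {b,d}, X }.
Round 1 adds 3:
  {a,c}  = complement {b,d}
  {a,b,d}  = {b,d} ∪ {a}
  {b,c,d}  = complement {a}
Round 2. New:
  {c}  = complement {a,b,d}
Round 3: no new sets; the family is a σ-algebra.

Hence σ(𝒢) has 8 members: { ∅, {a}, {c}, {a,c}, {b,d}, {a,b,d}, {b,c,d}, X }.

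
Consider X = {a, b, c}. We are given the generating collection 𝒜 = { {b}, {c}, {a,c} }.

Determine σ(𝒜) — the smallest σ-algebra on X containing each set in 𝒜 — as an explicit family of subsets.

σ(𝒜) = { ∅, {a}, {b}, {c}, {a,b}, {a,c}, {b,c}, X }

Derivation:
Take S₀ = 𝒜 ∪ {∅, X} = { ∅, {b}, {c}, {a,c}, X }.
Step 1 (2 new):
  {a,b}  = complement {c}
  {b,c}  = {c} ∪ {b}
  |family| = 7
Step 2 adds 1:
  {a}  = complement {b,c}
  |family| = 8
Step 3: no new sets; the family is a σ-algebra.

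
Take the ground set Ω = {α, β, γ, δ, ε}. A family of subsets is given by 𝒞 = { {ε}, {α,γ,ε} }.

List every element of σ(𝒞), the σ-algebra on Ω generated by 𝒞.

Start: 𝒞 ∪ {∅, Ω} = { {}, {ε}, {α,γ,ε}, Ω }.
Step 1. New:
  {β,δ}  = complement {α,γ,ε}
  {α,β,γ,δ}  = complement {ε}
  [6 total]
Step 2. New:
  {β,δ,ε}  = {β,δ} ∪ {ε}
  [7 total]
Step 3: +1 →
  {α,γ}  = complement {β,δ,ε}
  [8 total]
Step 4: already closed under ᶜ and ∪.

|σ(𝒞)| = 8.  σ(𝒞) = { {}, {ε}, {α,γ}, {β,δ}, {α,γ,ε}, {β,δ,ε}, {α,β,γ,δ}, Ω }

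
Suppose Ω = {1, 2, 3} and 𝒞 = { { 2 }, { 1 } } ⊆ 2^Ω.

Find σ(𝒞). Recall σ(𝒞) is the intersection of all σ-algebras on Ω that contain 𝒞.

Begin from { ∅, { 1 }, { 2 }, Ω } (that is, 𝒞 plus ∅ and Ω).
Step 1 (3 new):
  { 1, 2 }  = { 2 } ∪ { 1 }
  { 1, 3 }  = ᶜ of { 2 }
  { 2, 3 }  = ᶜ of { 1 }
  [7 total]
Step 2 (1 new):
  { 3 }  = ᶜ of { 1, 2 }
  [8 total]
Step 3 adds nothing — fixpoint reached.

σ(𝒞) = { ∅, { 1 }, { 2 }, { 3 }, { 1, 2 }, { 1, 3 }, { 2, 3 }, Ω }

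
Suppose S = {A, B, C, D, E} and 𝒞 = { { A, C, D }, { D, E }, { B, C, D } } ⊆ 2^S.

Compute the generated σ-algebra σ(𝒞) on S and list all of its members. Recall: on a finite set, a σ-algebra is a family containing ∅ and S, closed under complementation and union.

Start: 𝒞 ∪ {∅, S} = { {}, { D, E }, { A, C, D }, { B, C, D }, S }.
Iteration 1. New:
  { A, E }  = ᶜ of { B, C, D }
  { B, E }  = ᶜ of { A, C, D }
  { A, B, C }  = ᶜ of { D, E }
  { A, B, C, D }  = { A, C, D } ∪ { B, C, D }
  { A, C, D, E }  = { D, E } ∪ { A, C, D }
  { B, C, D, E }  = { D, E } ∪ { B, C, D }
  — 11 sets.
Iteration 2 (7 new):
  { A }  = ᶜ of { B, C, D, E }
  { B }  = ᶜ of { A, C, D, E }
  { E }  = ᶜ of { A, B, C, D }
  { A, B, E }  = { B, E } ∪ { A, E }
  { A, D, E }  = { D, E } ∪ { A, E }
  { B, D, E }  = { B, E } ∪ { D, E }
  { A, B, C, E }  = { B, E } ∪ { A, B, C }
  — 18 sets.
Iteration 3 (6 new):
  { D }  = ᶜ of { A, B, C, E }
  { A, B }  = { B } ∪ { A }
  { A, C }  = ᶜ of { B, D, E }
  { B, C }  = ᶜ of { A, D, E }
  { C, D }  = ᶜ of { A, B, E }
  { A, B, D, E }  = { D, E } ∪ { A, B, E }
  — 24 sets.
Iteration 4: +7 →
  { C }  = ᶜ of { A, B, D, E }
  { A, D }  = { D } ∪ { A }
  { B, D }  = { B } ∪ { D }
  { A, B, D }  = { A, B } ∪ { D }
  { A, C, E }  = { E } ∪ { A, C }
  { B, C, E }  = { B, E } ∪ { B, C }
  { C, D, E }  = ᶜ of { A, B }
  — 31 sets.
Iteration 5 (1 new):
  { C, E }  = ᶜ of { A, B, D }
  — 32 sets.
Iteration 6: stable.

σ(𝒞) = { {}, { A }, { B }, { C }, { D }, { E }, { A, B }, { A, C }, { A, D }, { A, E }, { B, C }, { B, D }, { B, E }, { C, D }, { C, E }, { D, E }, { A, B, C }, { A, B, D }, { A, B, E }, { A, C, D }, { A, C, E }, { A, D, E }, { B, C, D }, { B, C, E }, { B, D, E }, { C, D, E }, { A, B, C, D }, { A, B, C, E }, { A, B, D, E }, { A, C, D, E }, { B, C, D, E }, S }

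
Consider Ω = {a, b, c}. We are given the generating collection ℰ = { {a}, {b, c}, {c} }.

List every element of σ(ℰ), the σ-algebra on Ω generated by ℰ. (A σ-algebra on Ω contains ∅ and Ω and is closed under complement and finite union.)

σ(ℰ) (8 sets): { {}, {a}, {b}, {c}, {a, b}, {a, c}, {b, c}, Ω }

Check:
Seed the family with ℰ together with ∅ and Ω: { {}, {a}, {c}, {b, c}, Ω }.
Iteration 1: +2 →
  {a, b}  = complement {c}
  {a, c}  = {c} ∪ {a}
  (now 7)
Iteration 2 (1 new):
  {b}  = complement {a, c}
  (now 8)
Iteration 3: no new sets; the family is a σ-algebra.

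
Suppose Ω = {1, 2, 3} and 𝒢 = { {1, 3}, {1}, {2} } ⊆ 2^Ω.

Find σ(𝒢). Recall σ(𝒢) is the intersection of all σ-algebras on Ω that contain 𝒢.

Initial family (5 sets): { {}, {1}, {2}, {1, 3}, Ω }.
Iteration 1 adds 2:
  {1, 2}  = {2} ∪ {1}
  {2, 3}  = Ω∖{1}
  |family| = 7
Iteration 2: 1 new —
  {3}  = Ω∖{1, 2}
  |family| = 8
Iteration 3: already closed under ᶜ and ∪.

Therefore σ(𝒢) = { {}, {1}, {2}, {3}, {1, 2}, {1, 3}, {2, 3}, Ω } (|σ(𝒢)| = 8).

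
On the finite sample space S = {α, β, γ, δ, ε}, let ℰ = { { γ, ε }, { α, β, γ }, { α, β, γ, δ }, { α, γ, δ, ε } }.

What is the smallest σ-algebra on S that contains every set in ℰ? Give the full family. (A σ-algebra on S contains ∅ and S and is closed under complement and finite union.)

|σ(ℰ)| = 32.  σ(ℰ) = { ∅, { α }, { β }, { γ }, { δ }, { ε }, { α, β }, { α, γ }, { α, δ }, { α, ε }, { β, γ }, { β, δ }, { β, ε }, { γ, δ }, { γ, ε }, { δ, ε }, { α, β, γ }, { α, β, δ }, { α, β, ε }, { α, γ, δ }, { α, γ, ε }, { α, δ, ε }, { β, γ, δ }, { β, γ, ε }, { β, δ, ε }, { γ, δ, ε }, { α, β, γ, δ }, { α, β, γ, ε }, { α, β, δ, ε }, { α, γ, δ, ε }, { β, γ, δ, ε }, S }

Check:
Begin from { ∅, { γ, ε }, { α, β, γ }, { α, β, γ, δ }, { α, γ, δ, ε }, S } (that is, ℰ plus ∅ and S).
Round 1 adds 5:
  { β }  = { α, γ, δ, ε }ᶜ
  { ε }  = { α, β, γ, δ }ᶜ
  { δ, ε }  = { α, β, γ }ᶜ
  { α, β, δ }  = { γ, ε }ᶜ
  { α, β, γ, ε }  = { α, β, γ } ∪ { γ, ε }
  — 11 sets.
Round 2: +6 →
  { δ }  = { α, β, γ, ε }ᶜ
  { β, ε }  = { β } ∪ { ε }
  { β, γ, ε }  = { β } ∪ { γ, ε }
  { β, δ, ε }  = { β } ∪ { δ, ε }
  { γ, δ, ε }  = { δ, ε } ∪ { γ, ε }
  { α, β, δ, ε }  = { α, β, δ } ∪ { ε }
  — 17 sets.
Round 3 adds 7:
  { γ }  = { α, β, δ, ε }ᶜ
  { α, β }  = { γ, δ, ε }ᶜ
  { α, γ }  = { β, δ, ε }ᶜ
  { α, δ }  = { β, γ, ε }ᶜ
  { β, δ }  = { δ } ∪ { β }
  { α, γ, δ }  = { β, ε }ᶜ
  { β, γ, δ, ε }  = { δ, ε } ∪ { β, γ, ε }
  — 24 sets.
Round 4: +7 →
  { α }  = { β, γ, δ, ε }ᶜ
  { β, γ }  = { β } ∪ { γ }
  { γ, δ }  = { γ } ∪ { δ }
  { α, β, ε }  = { β, ε } ∪ { α, β }
  { α, γ, ε }  = { β, δ }ᶜ
  { α, δ, ε }  = { ε } ∪ { α, δ }
  { β, γ, δ }  = { γ } ∪ { β, δ }
  — 31 sets.
Round 5 adds 1:
  { α, ε }  = { β, γ, δ }ᶜ
  — 32 sets.
Round 6: no new sets; the family is a σ-algebra.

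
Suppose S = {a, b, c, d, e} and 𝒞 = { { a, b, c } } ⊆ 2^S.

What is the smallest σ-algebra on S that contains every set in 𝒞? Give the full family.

|σ(𝒞)| = 4.  σ(𝒞) = { {}, { d, e }, { a, b, c }, S }

Trace:
Take S₀ = 𝒞 ∪ {∅, S} = { {}, { a, b, c }, S }.
Pass 1: 1 new —
  { d, e }  = S∖{ a, b, c }
  — 4 sets.
Pass 2: stable.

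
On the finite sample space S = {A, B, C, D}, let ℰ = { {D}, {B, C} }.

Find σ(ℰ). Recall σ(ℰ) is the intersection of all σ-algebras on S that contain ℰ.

|σ(ℰ)| = 8.  σ(ℰ) = { {}, {A}, {D}, {A, D}, {B, C}, {A, B, C}, {B, C, D}, S }

Working:
Begin from { {}, {D}, {B, C}, S } (that is, ℰ plus ∅ and S).
Pass 1 adds 3:
  {A, D}  = {B, C}ᶜ
  {A, B, C}  = {D}ᶜ
  {B, C, D}  = {D} ∪ {B, C}
  (now 7)
Pass 2: +1 →
  {A}  = {B, C, D}ᶜ
  (now 8)
Pass 3: no new sets; the family is a σ-algebra.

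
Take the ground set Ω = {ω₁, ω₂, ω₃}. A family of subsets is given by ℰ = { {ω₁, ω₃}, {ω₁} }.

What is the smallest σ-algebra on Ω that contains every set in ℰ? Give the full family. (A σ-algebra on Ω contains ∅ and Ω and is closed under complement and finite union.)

|σ(ℰ)| = 8.  σ(ℰ) = { {}, {ω₁}, {ω₂}, {ω₃}, {ω₁, ω₂}, {ω₁, ω₃}, {ω₂, ω₃}, Ω }

Trace:
Take S₀ = ℰ ∪ {∅, Ω} = { {}, {ω₁}, {ω₁, ω₃}, Ω }.
Pass 1 adds 2:
  {ω₂}  = complement {ω₁, ω₃}
  {ω₂, ω₃}  = complement {ω₁}
  |family| = 6
Pass 2: +1 →
  {ω₁, ω₂}  = {ω₂} ∪ {ω₁}
  |family| = 7
Pass 3: 1 new —
  {ω₃}  = complement {ω₁, ω₂}
  |family| = 8
Pass 4: already closed under ᶜ and ∪.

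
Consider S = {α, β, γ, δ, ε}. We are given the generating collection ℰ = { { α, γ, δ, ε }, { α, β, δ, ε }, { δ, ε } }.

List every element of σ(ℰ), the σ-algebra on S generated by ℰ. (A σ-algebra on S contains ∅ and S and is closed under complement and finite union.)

Begin from { ∅, { δ, ε }, { α, β, δ, ε }, { α, γ, δ, ε }, S } (that is, ℰ plus ∅ and S).
Iteration 1 (3 new):
  { β }  = ᶜ of { α, γ, δ, ε }
  { γ }  = ᶜ of { α, β, δ, ε }
  { α, β, γ }  = ᶜ of { δ, ε }
  — 8 sets.
Iteration 2. New:
  { β, γ }  = { β } ∪ { γ }
  { β, δ, ε }  = { δ, ε } ∪ { β }
  { γ, δ, ε }  = { δ, ε } ∪ { γ }
  — 11 sets.
Iteration 3: +4 →
  { α, β }  = ᶜ of { γ, δ, ε }
  { α, γ }  = ᶜ of { β, δ, ε }
  { α, δ, ε }  = ᶜ of { β, γ }
  { β, γ, δ, ε }  = { δ, ε } ∪ { β, γ }
  — 15 sets.
Iteration 4. New:
  { α }  = ᶜ of { β, γ, δ, ε }
  — 16 sets.
Iteration 5: already closed under ᶜ and ∪.

|σ(ℰ)| = 16.  σ(ℰ) = { ∅, { α }, { β }, { γ }, { α, β }, { α, γ }, { β, γ }, { δ, ε }, { α, β, γ }, { α, δ, ε }, { β, δ, ε }, { γ, δ, ε }, { α, β, δ, ε }, { α, γ, δ, ε }, { β, γ, δ, ε }, S }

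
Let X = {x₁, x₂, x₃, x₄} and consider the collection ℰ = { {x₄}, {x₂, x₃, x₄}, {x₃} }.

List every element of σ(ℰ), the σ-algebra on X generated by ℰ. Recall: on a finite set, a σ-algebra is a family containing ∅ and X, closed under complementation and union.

Answer: σ(ℰ) = { ∅, {x₁}, {x₂}, {x₃}, {x₄}, {x₁, x₂}, {x₁, x₃}, {x₁, x₄}, {x₂, x₃}, {x₂, x₄}, {x₃, x₄}, {x₁, x₂, x₃}, {x₁, x₂, x₄}, {x₁, x₃, x₄}, {x₂, x₃, x₄}, X }

Trace:
Initial family (5 sets): { ∅, {x₃}, {x₄}, {x₂, x₃, x₄}, X }.
Step 1: 4 new —
  {x₁}  = complement {x₂, x₃, x₄}
  {x₃, x₄}  = {x₃} ∪ {x₄}
  {x₁, x₂, x₃}  = complement {x₄}
  {x₁, x₂, x₄}  = complement {x₃}
  — 9 sets.
Step 2 adds 4:
  {x₁, x₂}  = complement {x₃, x₄}
  {x₁, x₃}  = {x₃} ∪ {x₁}
  {x₁, x₄}  = {x₄} ∪ {x₁}
  {x₁, x₃, x₄}  = {x₃, x₄} ∪ {x₁}
  — 13 sets.
Step 3 adds 3:
  {x₂}  = complement {x₁, x₃, x₄}
  {x₂, x₃}  = complement {x₁, x₄}
  {x₂, x₄}  = complement {x₁, x₃}
  — 16 sets.
Step 4 adds nothing — fixpoint reached.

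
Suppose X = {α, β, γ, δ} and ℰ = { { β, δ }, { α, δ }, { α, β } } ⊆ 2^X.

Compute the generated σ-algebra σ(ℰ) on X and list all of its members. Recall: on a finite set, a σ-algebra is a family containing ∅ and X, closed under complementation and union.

Start: ℰ ∪ {∅, X} = { {  }, { α, β }, { α, δ }, { β, δ }, X }.
Pass 1 (4 new):
  { α, γ }  = X∖{ β, δ }
  { β, γ }  = X∖{ α, δ }
  { γ, δ }  = X∖{ α, β }
  { α, β, δ }  = { α, δ } ∪ { α, β }
  (now 9)
Pass 2 (4 new):
  { γ }  = X∖{ α, β, δ }
  { α, β, γ }  = { α, β } ∪ { β, γ }
  { α, γ, δ }  = { γ, δ } ∪ { α, δ }
  { β, γ, δ }  = { γ, δ } ∪ { β, γ }
  (now 13)
Pass 3: +3 →
  { α }  = X∖{ β, γ, δ }
  { β }  = X∖{ α, γ, δ }
  { δ }  = X∖{ α, β, γ }
  (now 16)
Pass 4: stable.

Hence σ(ℰ) has 16 members: { {  }, { α }, { β }, { γ }, { δ }, { α, β }, { α, γ }, { α, δ }, { β, γ }, { β, δ }, { γ, δ }, { α, β, γ }, { α, β, δ }, { α, γ, δ }, { β, γ, δ }, X }.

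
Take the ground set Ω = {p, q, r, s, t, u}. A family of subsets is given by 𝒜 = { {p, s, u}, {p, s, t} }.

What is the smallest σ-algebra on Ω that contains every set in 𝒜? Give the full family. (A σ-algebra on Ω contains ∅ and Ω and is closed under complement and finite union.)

Take S₀ = 𝒜 ∪ {∅, Ω} = { {}, {p, s, t}, {p, s, u}, Ω }.
Pass 1. New:
  {q, r, t}  = Ω∖{p, s, u}
  {q, r, u}  = Ω∖{p, s, t}
  {p, s, t, u}  = {p, s, u} ∪ {p, s, t}
  (now 7)
Pass 2: 4 new —
  {q, r}  = Ω∖{p, s, t, u}
  {q, r, t, u}  = {q, r, t} ∪ {q, r, u}
  {p, q, r, s, t}  = {p, s, t} ∪ {q, r, t}
  {p, q, r, s, u}  = {q, r, u} ∪ {p, s, u}
  (now 11)
Pass 3: +3 →
  {t}  = Ω∖{p, q, r, s, u}
  {u}  = Ω∖{p, q, r, s, t}
  {p, s}  = Ω∖{q, r, t, u}
  (now 14)
Pass 4 (2 new):
  {t, u}  = {t} ∪ {u}
  {p, q, r, s}  = {q, r} ∪ {p, s}
  (now 16)
Pass 5: closed — nothing new.

Therefore σ(𝒜) = { {}, {t}, {u}, {p, s}, {q, r}, {t, u}, {p, s, t}, {p, s, u}, {q, r, t}, {q, r, u}, {p, q, r, s}, {p, s, t, u}, {q, r, t, u}, {p, q, r, s, t}, {p, q, r, s, u}, Ω } (|σ(𝒜)| = 16).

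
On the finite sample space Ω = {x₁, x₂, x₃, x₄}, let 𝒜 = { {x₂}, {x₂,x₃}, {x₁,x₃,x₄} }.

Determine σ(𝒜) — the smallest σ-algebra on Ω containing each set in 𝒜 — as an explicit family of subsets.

σ(𝒜) (8 sets): { {}, {x₂}, {x₃}, {x₁,x₄}, {x₂,x₃}, {x₁,x₂,x₄}, {x₁,x₃,x₄}, Ω }

Trace:
Take S₀ = 𝒜 ∪ {∅, Ω} = { {}, {x₂}, {x₂,x₃}, {x₁,x₃,x₄}, Ω }.
Iteration 1 (1 new):
  {x₁,x₄}  = Ω∖{x₂,x₃}
  |family| = 6
Iteration 2: +1 →
  {x₁,x₂,x₄}  = {x₂} ∪ {x₁,x₄}
  |family| = 7
Iteration 3 adds 1:
  {x₃}  = Ω∖{x₁,x₂,x₄}
  |family| = 8
Iteration 4 adds nothing — fixpoint reached.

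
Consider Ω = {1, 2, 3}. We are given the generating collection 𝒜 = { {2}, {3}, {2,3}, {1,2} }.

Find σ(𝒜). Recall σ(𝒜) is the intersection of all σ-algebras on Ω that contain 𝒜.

Answer: σ(𝒜) = { {}, {1}, {2}, {3}, {1,2}, {1,3}, {2,3}, Ω }

Trace:
Begin from { {}, {2}, {3}, {1,2}, {2,3}, Ω } (that is, 𝒜 plus ∅ and Ω).
Step 1 (2 new):
  {1}  = complement {2,3}
  {1,3}  = complement {2}
  |family| = 8
Step 2: already closed under ᶜ and ∪.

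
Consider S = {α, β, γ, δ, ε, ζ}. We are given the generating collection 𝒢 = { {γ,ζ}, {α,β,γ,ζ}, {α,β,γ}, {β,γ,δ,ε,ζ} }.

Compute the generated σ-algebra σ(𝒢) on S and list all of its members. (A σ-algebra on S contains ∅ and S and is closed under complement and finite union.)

|σ(𝒢)| = 32.  σ(𝒢) = { ∅, {α}, {β}, {γ}, {ζ}, {α,β}, {α,γ}, {α,ζ}, {β,γ}, {β,ζ}, {γ,ζ}, {δ,ε}, {α,β,γ}, {α,β,ζ}, {α,γ,ζ}, {α,δ,ε}, {β,γ,ζ}, {β,δ,ε}, {γ,δ,ε}, {δ,ε,ζ}, {α,β,γ,ζ}, {α,β,δ,ε}, {α,γ,δ,ε}, {α,δ,ε,ζ}, {β,γ,δ,ε}, {β,δ,ε,ζ}, {γ,δ,ε,ζ}, {α,β,γ,δ,ε}, {α,β,δ,ε,ζ}, {α,γ,δ,ε,ζ}, {β,γ,δ,ε,ζ}, S }

Derivation:
Begin from { ∅, {γ,ζ}, {α,β,γ}, {α,β,γ,ζ}, {β,γ,δ,ε,ζ}, S } (that is, 𝒢 plus ∅ and S).
Iteration 1: 4 new —
  {α}  = S∖{β,γ,δ,ε,ζ}
  {δ,ε}  = S∖{α,β,γ,ζ}
  {δ,ε,ζ}  = S∖{α,β,γ}
  {α,β,δ,ε}  = S∖{γ,ζ}
Iteration 2 (6 new):
  {α,γ,ζ}  = {γ,ζ} ∪ {α}
  {α,δ,ε}  = {δ,ε} ∪ {α}
  {α,δ,ε,ζ}  = {δ,ε,ζ} ∪ {α}
  {γ,δ,ε,ζ}  = {δ,ε} ∪ {γ,ζ}
  {α,β,γ,δ,ε}  = {α,β,γ} ∪ {α,β,δ,ε}
  {α,β,δ,ε,ζ}  = {α,β,δ,ε} ∪ {δ,ε,ζ}
Iteration 3: +7 →
  {γ}  = S∖{α,β,δ,ε,ζ}
  {ζ}  = S∖{α,β,γ,δ,ε}
  {α,β}  = S∖{γ,δ,ε,ζ}
  {β,γ}  = S∖{α,δ,ε,ζ}
  {β,γ,ζ}  = S∖{α,δ,ε}
  {β,δ,ε}  = S∖{α,γ,ζ}
  {α,γ,δ,ε,ζ}  = {δ,ε} ∪ {α,γ,ζ}
Iteration 4: +8 →
  {β}  = S∖{α,γ,δ,ε,ζ}
  {α,γ}  = {γ} ∪ {α}
  {α,ζ}  = {ζ} ∪ {α}
  {α,β,ζ}  = {α,β} ∪ {ζ}
  {γ,δ,ε}  = {δ,ε} ∪ {γ}
  {α,γ,δ,ε}  = {α,δ,ε} ∪ {γ}
  {β,γ,δ,ε}  = {δ,ε} ∪ {β,γ}
  {β,δ,ε,ζ}  = {ζ} ∪ {β,δ,ε}
Iteration 5: +1 →
  {β,ζ}  = S∖{α,γ,δ,ε}
Iteration 6: closed — nothing new.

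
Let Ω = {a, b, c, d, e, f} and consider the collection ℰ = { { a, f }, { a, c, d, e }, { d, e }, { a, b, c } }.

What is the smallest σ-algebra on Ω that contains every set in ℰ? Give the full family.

Seed the family with ℰ together with ∅ and Ω: { {  }, { a, f }, { d, e }, { a, b, c }, { a, c, d, e }, Ω }.
Iteration 1. New:
  { b, f }  = ᶜ of { a, c, d, e }
  { d, e, f }  = ᶜ of { a, b, c }
  { a, b, c, f }  = ᶜ of { d, e }
  { a, d, e, f }  = { d, e } ∪ { a, f }
  { b, c, d, e }  = ᶜ of { a, f }
  { a, b, c, d, e }  = { d, e } ∪ { a, b, c }
  { a, c, d, e, f }  = { a, c, d, e } ∪ { a, f }
  (now 13)
Iteration 2. New:
  { b }  = ᶜ of { a, c, d, e, f }
  { f }  = ᶜ of { a, b, c, d, e }
  { b, c }  = ᶜ of { a, d, e, f }
  { a, b, f }  = { a, f } ∪ { b, f }
  { b, d, e, f }  = { b, f } ∪ { d, e }
  { a, b, d, e, f }  = { a, d, e, f } ∪ { b, f }
  { b, c, d, e, f }  = { b, f } ∪ { b, c, d, e }
  (now 20)
Iteration 3 (6 new):
  { a }  = ᶜ of { b, c, d, e, f }
  { c }  = ᶜ of { a, b, d, e, f }
  { a, c }  = ᶜ of { b, d, e, f }
  { b, c, f }  = { b, f } ∪ { b, c }
  { b, d, e }  = { b } ∪ { d, e }
  { c, d, e }  = ᶜ of { a, b, f }
  (now 26)
Iteration 4. New:
  { a, b }  = { b } ∪ { a }
  { c, f }  = { f } ∪ { c }
  { a, c, f }  = ᶜ of { b, d, e }
  { a, d, e }  = ᶜ of { b, c, f }
  { a, b, d, e }  = { b, d, e } ∪ { a }
  { c, d, e, f }  = { c, d, e } ∪ { f }
  (now 32)
After Iteration 5 the family is unchanged; done.

σ(ℰ) = { {  }, { a }, { b }, { c }, { f }, { a, b }, { a, c }, { a, f }, { b, c }, { b, f }, { c, f }, { d, e }, { a, b, c }, { a, b, f }, { a, c, f }, { a, d, e }, { b, c, f }, { b, d, e }, { c, d, e }, { d, e, f }, { a, b, c, f }, { a, b, d, e }, { a, c, d, e }, { a, d, e, f }, { b, c, d, e }, { b, d, e, f }, { c, d, e, f }, { a, b, c, d, e }, { a, b, d, e, f }, { a, c, d, e, f }, { b, c, d, e, f }, Ω }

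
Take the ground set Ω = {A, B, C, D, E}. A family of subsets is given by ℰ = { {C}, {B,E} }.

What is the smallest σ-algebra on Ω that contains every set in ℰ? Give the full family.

Take S₀ = ℰ ∪ {∅, Ω} = { {}, {C}, {B,E}, Ω }.
Iteration 1 adds 3:
  {A,C,D}  = {B,E}ᶜ
  {B,C,E}  = {C} ∪ {B,E}
  {A,B,D,E}  = {C}ᶜ
Iteration 2: 1 new —
  {A,D}  = {B,C,E}ᶜ
After Iteration 3 the family is unchanged; done.

|σ(ℰ)| = 8.  σ(ℰ) = { {}, {C}, {A,D}, {B,E}, {A,C,D}, {B,C,E}, {A,B,D,E}, Ω }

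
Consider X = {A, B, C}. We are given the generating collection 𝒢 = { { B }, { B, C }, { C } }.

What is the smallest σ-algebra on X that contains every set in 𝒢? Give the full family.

Seed the family with 𝒢 together with ∅ and X: { {}, { B }, { C }, { B, C }, X }.
Round 1 (3 new):
  { A }  = complement { B, C }
  { A, B }  = complement { C }
  { A, C }  = complement { B }
  |family| = 8
Round 2: already closed under ᶜ and ∪.

Hence σ(𝒢) has 8 members: { {}, { A }, { B }, { C }, { A, B }, { A, C }, { B, C }, X }.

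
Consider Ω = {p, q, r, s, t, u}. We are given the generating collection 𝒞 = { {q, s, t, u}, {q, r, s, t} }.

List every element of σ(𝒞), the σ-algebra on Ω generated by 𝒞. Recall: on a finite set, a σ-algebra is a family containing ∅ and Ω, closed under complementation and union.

σ(𝒞) (16 sets): { {}, {p}, {r}, {u}, {p, r}, {p, u}, {r, u}, {p, r, u}, {q, s, t}, {p, q, s, t}, {q, r, s, t}, {q, s, t, u}, {p, q, r, s, t}, {p, q, s, t, u}, {q, r, s, t, u}, Ω }

Trace:
Take S₀ = 𝒞 ∪ {∅, Ω} = { {}, {q, r, s, t}, {q, s, t, u}, Ω }.
Round 1 (3 new):
  {p, r}  = Ω∖{q, s, t, u}
  {p, u}  = Ω∖{q, r, s, t}
  {q, r, s, t, u}  = {q, r, s, t} ∪ {q, s, t, u}
  — 7 sets.
Round 2: +4 →
  {p}  = Ω∖{q, r, s, t, u}
  {p, r, u}  = {p, r} ∪ {p, u}
  {p, q, r, s, t}  = {p, r} ∪ {q, r, s, t}
  {p, q, s, t, u}  = {q, s, t, u} ∪ {p, u}
  — 11 sets.
Round 3: 3 new —
  {r}  = Ω∖{p, q, s, t, u}
  {u}  = Ω∖{p, q, r, s, t}
  {q, s, t}  = Ω∖{p, r, u}
  — 14 sets.
Round 4. New:
  {r, u}  = {r} ∪ {u}
  {p, q, s, t}  = {q, s, t} ∪ {p}
  — 16 sets.
Round 5 adds nothing — fixpoint reached.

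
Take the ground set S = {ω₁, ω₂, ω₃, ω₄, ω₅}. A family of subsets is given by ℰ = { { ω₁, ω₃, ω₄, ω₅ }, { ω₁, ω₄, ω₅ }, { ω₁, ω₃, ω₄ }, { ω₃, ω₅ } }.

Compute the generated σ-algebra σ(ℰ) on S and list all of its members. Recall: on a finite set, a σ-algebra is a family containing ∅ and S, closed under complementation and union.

Start: ℰ ∪ {∅, S} = { ∅, { ω₃, ω₅ }, { ω₁, ω₃, ω₄ }, { ω₁, ω₄, ω₅ }, { ω₁, ω₃, ω₄, ω₅ }, S }.
Step 1. New:
  { ω₂ }  = ᶜ of { ω₁, ω₃, ω₄, ω₅ }
  { ω₂, ω₃ }  = ᶜ of { ω₁, ω₄, ω₅ }
  { ω₂, ω₅ }  = ᶜ of { ω₁, ω₃, ω₄ }
  { ω₁, ω₂, ω₄ }  = ᶜ of { ω₃, ω₅ }
Step 2: +3 →
  { ω₂, ω₃, ω₅ }  = { ω₂, ω₅ } ∪ { ω₂, ω₃ }
  { ω₁, ω₂, ω₃, ω₄ }  = { ω₂ } ∪ { ω₁, ω₃, ω₄ }
  { ω₁, ω₂, ω₄, ω₅ }  = { ω₁, ω₄, ω₅ } ∪ { ω₂, ω₅ }
Step 3 adds 3:
  { ω₃ }  = ᶜ of { ω₁, ω₂, ω₄, ω₅ }
  { ω₅ }  = ᶜ of { ω₁, ω₂, ω₃, ω₄ }
  { ω₁, ω₄ }  = ᶜ of { ω₂, ω₃, ω₅ }
Step 4: no new sets; the family is a σ-algebra.

σ(ℰ) = { ∅, { ω₂ }, { ω₃ }, { ω₅ }, { ω₁, ω₄ }, { ω₂, ω₃ }, { ω₂, ω₅ }, { ω₃, ω₅ }, { ω₁, ω₂, ω₄ }, { ω₁, ω₃, ω₄ }, { ω₁, ω₄, ω₅ }, { ω₂, ω₃, ω₅ }, { ω₁, ω₂, ω₃, ω₄ }, { ω₁, ω₂, ω₄, ω₅ }, { ω₁, ω₃, ω₄, ω₅ }, S }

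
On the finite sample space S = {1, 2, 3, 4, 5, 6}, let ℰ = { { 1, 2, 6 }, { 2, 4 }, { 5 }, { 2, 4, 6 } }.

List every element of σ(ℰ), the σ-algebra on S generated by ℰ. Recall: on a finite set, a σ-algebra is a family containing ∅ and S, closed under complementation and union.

Answer: σ(ℰ) = { ∅, { 1 }, { 2 }, { 3 }, { 4 }, { 5 }, { 6 }, { 1, 2 }, { 1, 3 }, { 1, 4 }, { 1, 5 }, { 1, 6 }, { 2, 3 }, { 2, 4 }, { 2, 5 }, { 2, 6 }, { 3, 4 }, { 3, 5 }, { 3, 6 }, { 4, 5 }, { 4, 6 }, { 5, 6 }, { 1, 2, 3 }, { 1, 2, 4 }, { 1, 2, 5 }, { 1, 2, 6 }, { 1, 3, 4 }, { 1, 3, 5 }, { 1, 3, 6 }, { 1, 4, 5 }, { 1, 4, 6 }, { 1, 5, 6 }, { 2, 3, 4 }, { 2, 3, 5 }, { 2, 3, 6 }, { 2, 4, 5 }, { 2, 4, 6 }, { 2, 5, 6 }, { 3, 4, 5 }, { 3, 4, 6 }, { 3, 5, 6 }, { 4, 5, 6 }, { 1, 2, 3, 4 }, { 1, 2, 3, 5 }, { 1, 2, 3, 6 }, { 1, 2, 4, 5 }, { 1, 2, 4, 6 }, { 1, 2, 5, 6 }, { 1, 3, 4, 5 }, { 1, 3, 4, 6 }, { 1, 3, 5, 6 }, { 1, 4, 5, 6 }, { 2, 3, 4, 5 }, { 2, 3, 4, 6 }, { 2, 3, 5, 6 }, { 2, 4, 5, 6 }, { 3, 4, 5, 6 }, { 1, 2, 3, 4, 5 }, { 1, 2, 3, 4, 6 }, { 1, 2, 3, 5, 6 }, { 1, 2, 4, 5, 6 }, { 1, 3, 4, 5, 6 }, { 2, 3, 4, 5, 6 }, S }

Derivation:
Start: ℰ ∪ {∅, S} = { ∅, { 5 }, { 2, 4 }, { 1, 2, 6 }, { 2, 4, 6 }, S }.
Step 1: 8 new —
  { 1, 3, 5 }  = ᶜ of { 2, 4, 6 }
  { 2, 4, 5 }  = { 2, 4 } ∪ { 5 }
  { 3, 4, 5 }  = ᶜ of { 1, 2, 6 }
  { 1, 2, 4, 6 }  = { 2, 4, 6 } ∪ { 1, 2, 6 }
  { 1, 2, 5, 6 }  = { 1, 2, 6 } ∪ { 5 }
  { 1, 3, 5, 6 }  = ᶜ of { 2, 4 }
  { 2, 4, 5, 6 }  = { 2, 4, 6 } ∪ { 5 }
  { 1, 2, 3, 4, 6 }  = ᶜ of { 5 }
  [14 total]
Step 2 (11 new):
  { 1, 3 }  = ᶜ of { 2, 4, 5, 6 }
  { 3, 4 }  = ᶜ of { 1, 2, 5, 6 }
  { 3, 5 }  = ᶜ of { 1, 2, 4, 6 }
  { 1, 3, 6 }  = ᶜ of { 2, 4, 5 }
  { 1, 3, 4, 5 }  = { 3, 4, 5 } ∪ { 1, 3, 5 }
  { 2, 3, 4, 5 }  = { 3, 4, 5 } ∪ { 2, 4 }
  { 1, 2, 3, 4, 5 }  = { 1, 3, 5 } ∪ { 2, 4 }
  { 1, 2, 3, 5, 6 }  = { 1, 3, 5, 6 } ∪ { 1, 2, 6 }
  { 1, 2, 4, 5, 6 }  = { 2, 4, 6 } ∪ { 1, 2, 5, 6 }
  { 1, 3, 4, 5, 6 }  = { 1, 3, 5, 6 } ∪ { 3, 4, 5 }
  { 2, 3, 4, 5, 6 }  = { 2, 4, 6 } ∪ { 3, 4, 5 }
  [25 total]
Step 3: +13 →
  { 1 }  = ᶜ of { 2, 3, 4, 5, 6 }
  { 2 }  = ᶜ of { 1, 3, 4, 5, 6 }
  { 3 }  = ᶜ of { 1, 2, 4, 5, 6 }
  { 4 }  = ᶜ of { 1, 2, 3, 5, 6 }
  { 6 }  = ᶜ of { 1, 2, 3, 4, 5 }
  { 1, 6 }  = ᶜ of { 2, 3, 4, 5 }
  { 2, 6 }  = ᶜ of { 1, 3, 4, 5 }
  { 1, 3, 4 }  = { 3, 4 } ∪ { 1, 3 }
  { 2, 3, 4 }  = { 3, 4 } ∪ { 2, 4 }
  { 1, 2, 3, 4 }  = { 1, 3 } ∪ { 2, 4 }
  { 1, 2, 3, 6 }  = { 1, 3, 6 } ∪ { 1, 2, 6 }
  { 1, 3, 4, 6 }  = { 3, 4 } ∪ { 1, 3, 6 }
  { 2, 3, 4, 6 }  = { 2, 4, 6 } ∪ { 3, 4 }
  [38 total]
Step 4. New:
  { 1, 2 }  = { 2 } ∪ { 1 }
  { 1, 4 }  = { 4 } ∪ { 1 }
  { 1, 5 }  = ᶜ of { 2, 3, 4, 6 }
  { 2, 3 }  = { 2 } ∪ { 3 }
  { 2, 5 }  = ᶜ of { 1, 3, 4, 6 }
  { 3, 6 }  = { 3 } ∪ { 6 }
  { 4, 5 }  = ᶜ of { 1, 2, 3, 6 }
  { 4, 6 }  = { 4 } ∪ { 6 }
  { 5, 6 }  = ᶜ of { 1, 2, 3, 4 }
  { 1, 2, 3 }  = { 2 } ∪ { 1, 3 }
  { 1, 2, 4 }  = { 1 } ∪ { 2, 4 }
  { 1, 4, 6 }  = { 1, 6 } ∪ { 4 }
  { 1, 5, 6 }  = ᶜ of { 2, 3, 4 }
  { 2, 3, 5 }  = { 2 } ∪ { 3, 5 }
  { 2, 3, 6 }  = { 2, 6 } ∪ { 3 }
  { 2, 5, 6 }  = ᶜ of { 1, 3, 4 }
  { 3, 4, 6 }  = { 3, 4 } ∪ { 6 }
  { 3, 5, 6 }  = { 3, 5 } ∪ { 6 }
  { 1, 2, 3, 5 }  = { 1, 3, 5 } ∪ { 2 }
  { 1, 2, 4, 5 }  = { 2, 4, 5 } ∪ { 1 }
  { 2, 3, 5, 6 }  = { 3, 5 } ∪ { 2, 6 }
  { 3, 4, 5, 6 }  = { 3, 4, 5 } ∪ { 6 }
  [60 total]
Step 5: +4 →
  { 1, 2, 5 }  = ᶜ of { 3, 4, 6 }
  { 1, 4, 5 }  = ᶜ of { 2, 3, 6 }
  { 4, 5, 6 }  = ᶜ of { 1, 2, 3 }
  { 1, 4, 5, 6 }  = ᶜ of { 2, 3 }
  [64 total]
Step 6: already closed under ᶜ and ∪.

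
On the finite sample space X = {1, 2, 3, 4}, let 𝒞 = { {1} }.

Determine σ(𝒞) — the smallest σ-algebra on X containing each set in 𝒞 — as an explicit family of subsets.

σ(𝒞) (4 sets): { {}, {1}, {2,3,4}, X }

Working:
Seed the family with 𝒞 together with ∅ and X: { {}, {1}, X }.
Iteration 1: +1 →
  {2,3,4}  = {1}ᶜ
  |family| = 4
Iteration 2: already closed under ᶜ and ∪.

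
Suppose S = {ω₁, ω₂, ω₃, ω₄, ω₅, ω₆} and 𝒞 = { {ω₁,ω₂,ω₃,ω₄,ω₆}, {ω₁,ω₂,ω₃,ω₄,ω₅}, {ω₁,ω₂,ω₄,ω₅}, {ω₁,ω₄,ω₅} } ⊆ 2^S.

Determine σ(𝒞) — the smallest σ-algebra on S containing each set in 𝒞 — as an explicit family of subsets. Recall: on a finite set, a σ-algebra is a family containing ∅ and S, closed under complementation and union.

Take S₀ = 𝒞 ∪ {∅, S} = { {}, {ω₁,ω₄,ω₅}, {ω₁,ω₂,ω₄,ω₅}, {ω₁,ω₂,ω₃,ω₄,ω₅}, {ω₁,ω₂,ω₃,ω₄,ω₆}, S }.
Step 1 adds 4:
  {ω₅}  = S∖{ω₁,ω₂,ω₃,ω₄,ω₆}
  {ω₆}  = S∖{ω₁,ω₂,ω₃,ω₄,ω₅}
  {ω₃,ω₆}  = S∖{ω₁,ω₂,ω₄,ω₅}
  {ω₂,ω₃,ω₆}  = S∖{ω₁,ω₄,ω₅}
  |family| = 10
Step 2: 6 new —
  {ω₅,ω₆}  = {ω₆} ∪ {ω₅}
  {ω₃,ω₅,ω₆}  = {ω₅} ∪ {ω₃,ω₆}
  {ω₁,ω₄,ω₅,ω₆}  = {ω₁,ω₄,ω₅} ∪ {ω₆}
  {ω₂,ω₃,ω₅,ω₆}  = {ω₂,ω₃,ω₆} ∪ {ω₅}
  {ω₁,ω₂,ω₄,ω₅,ω₆}  = {ω₁,ω₂,ω₄,ω₅} ∪ {ω₆}
  {ω₁,ω₃,ω₄,ω₅,ω₆}  = {ω₁,ω₄,ω₅} ∪ {ω₃,ω₆}
  |family| = 16
Step 3: +6 →
  {ω₂}  = S∖{ω₁,ω₃,ω₄,ω₅,ω₆}
  {ω₃}  = S∖{ω₁,ω₂,ω₄,ω₅,ω₆}
  {ω₁,ω₄}  = S∖{ω₂,ω₃,ω₅,ω₆}
  {ω₂,ω₃}  = S∖{ω₁,ω₄,ω₅,ω₆}
  {ω₁,ω₂,ω₄}  = S∖{ω₃,ω₅,ω₆}
  {ω₁,ω₂,ω₃,ω₄}  = S∖{ω₅,ω₆}
  |family| = 22
Step 4 (10 new):
  {ω₂,ω₅}  = {ω₂} ∪ {ω₅}
  {ω₂,ω₆}  = {ω₂} ∪ {ω₆}
  {ω₃,ω₅}  = {ω₅} ∪ {ω₃}
  {ω₁,ω₃,ω₄}  = {ω₃} ∪ {ω₁,ω₄}
  {ω₁,ω₄,ω₆}  = {ω₆} ∪ {ω₁,ω₄}
  {ω₂,ω₃,ω₅}  = {ω₅} ∪ {ω₂,ω₃}
  {ω₂,ω₅,ω₆}  = {ω₅,ω₆} ∪ {ω₂}
  {ω₁,ω₂,ω₄,ω₆}  = {ω₆} ∪ {ω₁,ω₂,ω₄}
  {ω₁,ω₃,ω₄,ω₅}  = {ω₁,ω₄,ω₅} ∪ {ω₃}
  {ω₁,ω₃,ω₄,ω₆}  = {ω₁,ω₄} ∪ {ω₃,ω₆}
  |family| = 32
Step 5: closed — nothing new.

Hence σ(𝒞) has 32 members: { {}, {ω₂}, {ω₃}, {ω₅}, {ω₆}, {ω₁,ω₄}, {ω₂,ω₃}, {ω₂,ω₅}, {ω₂,ω₆}, {ω₃,ω₅}, {ω₃,ω₆}, {ω₅,ω₆}, {ω₁,ω₂,ω₄}, {ω₁,ω₃,ω₄}, {ω₁,ω₄,ω₅}, {ω₁,ω₄,ω₆}, {ω₂,ω₃,ω₅}, {ω₂,ω₃,ω₆}, {ω₂,ω₅,ω₆}, {ω₃,ω₅,ω₆}, {ω₁,ω₂,ω₃,ω₄}, {ω₁,ω₂,ω₄,ω₅}, {ω₁,ω₂,ω₄,ω₆}, {ω₁,ω₃,ω₄,ω₅}, {ω₁,ω₃,ω₄,ω₆}, {ω₁,ω₄,ω₅,ω₆}, {ω₂,ω₃,ω₅,ω₆}, {ω₁,ω₂,ω₃,ω₄,ω₅}, {ω₁,ω₂,ω₃,ω₄,ω₆}, {ω₁,ω₂,ω₄,ω₅,ω₆}, {ω₁,ω₃,ω₄,ω₅,ω₆}, S }.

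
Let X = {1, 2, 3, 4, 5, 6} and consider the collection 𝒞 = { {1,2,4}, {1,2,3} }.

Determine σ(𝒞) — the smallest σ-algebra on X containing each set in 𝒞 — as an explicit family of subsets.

Seed the family with 𝒞 together with ∅ and X: { {}, {1,2,3}, {1,2,4}, X }.
Iteration 1. New:
  {3,5,6}  = complement {1,2,4}
  {4,5,6}  = complement {1,2,3}
  {1,2,3,4}  = {1,2,4} ∪ {1,2,3}
  (now 7)
Iteration 2 adds 4:
  {5,6}  = complement {1,2,3,4}
  {3,4,5,6}  = {3,5,6} ∪ {4,5,6}
  {1,2,3,5,6}  = {1,2,3} ∪ {3,5,6}
  {1,2,4,5,6}  = {4,5,6} ∪ {1,2,4}
  (now 11)
Iteration 3 (3 new):
  {3}  = complement {1,2,4,5,6}
  {4}  = complement {1,2,3,5,6}
  {1,2}  = complement {3,4,5,6}
  (now 14)
Iteration 4: +2 →
  {3,4}  = {3} ∪ {4}
  {1,2,5,6}  = {5,6} ∪ {1,2}
  (now 16)
Iteration 5: no new sets; the family is a σ-algebra.

Hence σ(𝒞) has 16 members: { {}, {3}, {4}, {1,2}, {3,4}, {5,6}, {1,2,3}, {1,2,4}, {3,5,6}, {4,5,6}, {1,2,3,4}, {1,2,5,6}, {3,4,5,6}, {1,2,3,5,6}, {1,2,4,5,6}, X }.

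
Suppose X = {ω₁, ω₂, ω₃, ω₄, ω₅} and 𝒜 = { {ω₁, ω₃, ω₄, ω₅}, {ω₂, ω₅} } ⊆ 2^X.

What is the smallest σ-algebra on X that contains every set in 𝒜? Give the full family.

Seed the family with 𝒜 together with ∅ and X: { {}, {ω₂, ω₅}, {ω₁, ω₃, ω₄, ω₅}, X }.
Step 1. New:
  {ω₂}  = complement {ω₁, ω₃, ω₄, ω₅}
  {ω₁, ω₃, ω₄}  = complement {ω₂, ω₅}
Step 2: +1 →
  {ω₁, ω₂, ω₃, ω₄}  = {ω₁, ω₃, ω₄} ∪ {ω₂}
Step 3 (1 new):
  {ω₅}  = complement {ω₁, ω₂, ω₃, ω₄}
Step 4: no new sets; the family is a σ-algebra.

Therefore σ(𝒜) = { {}, {ω₂}, {ω₅}, {ω₂, ω₅}, {ω₁, ω₃, ω₄}, {ω₁, ω₂, ω₃, ω₄}, {ω₁, ω₃, ω₄, ω₅}, X } (|σ(𝒜)| = 8).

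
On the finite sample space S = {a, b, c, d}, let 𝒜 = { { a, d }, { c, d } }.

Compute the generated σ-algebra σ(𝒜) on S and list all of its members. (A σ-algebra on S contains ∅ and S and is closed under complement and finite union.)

Start: 𝒜 ∪ {∅, S} = { {  }, { a, d }, { c, d }, S }.
Step 1 (3 new):
  { a, b }  = complement { c, d }
  { b, c }  = complement { a, d }
  { a, c, d }  = { c, d } ∪ { a, d }
  — 7 sets.
Step 2 (4 new):
  { b }  = complement { a, c, d }
  { a, b, c }  = { b, c } ∪ { a, b }
  { a, b, d }  = { a, d } ∪ { a, b }
  { b, c, d }  = { c, d } ∪ { b, c }
  — 11 sets.
Step 3 (3 new):
  { a }  = complement { b, c, d }
  { c }  = complement { a, b, d }
  { d }  = complement { a, b, c }
  — 14 sets.
Step 4. New:
  { a, c }  = { c } ∪ { a }
  { b, d }  = { d } ∪ { b }
  — 16 sets.
Step 5: no new sets; the family is a σ-algebra.

Hence σ(𝒜) has 16 members: { {  }, { a }, { b }, { c }, { d }, { a, b }, { a, c }, { a, d }, { b, c }, { b, d }, { c, d }, { a, b, c }, { a, b, d }, { a, c, d }, { b, c, d }, S }.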